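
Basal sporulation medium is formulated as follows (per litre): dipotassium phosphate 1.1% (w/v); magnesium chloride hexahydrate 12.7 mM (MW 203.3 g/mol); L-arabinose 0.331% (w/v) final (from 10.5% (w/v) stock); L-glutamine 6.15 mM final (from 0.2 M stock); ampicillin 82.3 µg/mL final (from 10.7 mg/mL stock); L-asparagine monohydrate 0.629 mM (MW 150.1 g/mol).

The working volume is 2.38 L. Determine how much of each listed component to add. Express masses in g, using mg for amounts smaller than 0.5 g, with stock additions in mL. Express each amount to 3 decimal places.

Working volume: 2.38 L.
dipotassium phosphate: 1.1% w/v = 11 g/L → 11 × 2.38 L = 26.180 g
magnesium chloride hexahydrate: 12.7 mmol/L × 203.3 g/mol × 2.38 L ÷ 1000 = 6.145 g
L-arabinose: C1V1 = C2V2 → 0.331% ÷ 10.5% × 2380 mL = 75.027 mL
L-glutamine: C1V1 = C2V2 → 6.15 mM × 2380 mL ÷ 200 mM = 73.185 mL
ampicillin: C1V1 = C2V2 → 82.3 µg/mL × 2380 mL ÷ 10700 µg/mL = 18.306 mL
L-asparagine monohydrate: 0.629 mmol/L × 150.1 mg/mmol × 2.38 L = 224.703 mg

dipotassium phosphate 26.180 g; magnesium chloride hexahydrate 6.145 g; L-arabinose 75.027 mL; L-glutamine 73.185 mL; ampicillin 18.306 mL; L-asparagine monohydrate 224.703 mg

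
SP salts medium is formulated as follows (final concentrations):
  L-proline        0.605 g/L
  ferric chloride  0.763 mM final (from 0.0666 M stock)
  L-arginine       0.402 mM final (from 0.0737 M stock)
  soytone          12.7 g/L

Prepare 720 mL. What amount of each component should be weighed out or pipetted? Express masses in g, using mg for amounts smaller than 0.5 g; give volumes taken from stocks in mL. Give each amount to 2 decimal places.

Scale factor relative to 1 L: 0.72.
L-proline: 0.605 g/L × 0.72 L = 0.4356 g = 435.60 mg
ferric chloride: dilute stock: 0.763 mM × 720 mL ÷ 66.6 mM = 8.25 mL
L-arginine: dilute stock: 0.402 mM × 720 mL ÷ 73.7 mM = 3.93 mL
soytone: 12.7 g/L × 0.72 L = 9.14 g

L-proline 435.60 mg; ferric chloride 8.25 mL; L-arginine 3.93 mL; soytone 9.14 g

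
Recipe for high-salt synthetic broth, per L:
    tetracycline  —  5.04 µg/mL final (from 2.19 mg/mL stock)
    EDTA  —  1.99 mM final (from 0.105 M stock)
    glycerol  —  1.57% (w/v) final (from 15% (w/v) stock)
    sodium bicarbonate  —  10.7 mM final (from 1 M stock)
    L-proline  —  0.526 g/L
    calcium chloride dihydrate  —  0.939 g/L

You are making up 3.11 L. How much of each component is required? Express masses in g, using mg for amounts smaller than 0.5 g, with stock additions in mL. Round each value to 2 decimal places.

Scale factor relative to 1 L: 3.11.
tetracycline: V = C2·V2/C1 = 5.04 µg/mL × 3110 mL ÷ 2190 µg/mL = 7.16 mL
EDTA: C1V1 = C2V2 → 1.99 mM × 3110 mL ÷ 105 mM = 58.94 mL
glycerol: V = C2·V2/C1 = 1.57% ÷ 15% × 3110 mL = 325.51 mL
sodium bicarbonate: V = C2·V2/C1 = 10.7 mM × 3110 mL ÷ 1000 mM = 33.28 mL
L-proline: 0.526 g/L × 3.11 L = 1.64 g
calcium chloride dihydrate: 0.939 g/L × 3.11 L = 2.92 g

tetracycline 7.16 mL; EDTA 58.94 mL; glycerol 325.51 mL; sodium bicarbonate 33.28 mL; L-proline 1.64 g; calcium chloride dihydrate 2.92 g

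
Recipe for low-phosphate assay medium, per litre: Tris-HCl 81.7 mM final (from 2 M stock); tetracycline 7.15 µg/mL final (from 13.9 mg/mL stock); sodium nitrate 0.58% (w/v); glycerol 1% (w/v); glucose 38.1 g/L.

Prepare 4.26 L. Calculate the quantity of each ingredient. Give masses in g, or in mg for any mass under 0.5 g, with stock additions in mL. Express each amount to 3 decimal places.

Working volume: 4.26 L.
Tris-HCl: C1V1 = C2V2 → 81.7 mM × 4260 mL ÷ 2000 mM = 174.021 mL
tetracycline: V = C2·V2/C1 = 7.15 µg/mL × 4260 mL ÷ 13900 µg/mL = 2.191 mL
sodium nitrate: 0.58% w/v = 5.8 g/L → 5.8 × 4.26 L = 24.708 g
glycerol: 1% w/v = 10 g/L → 10 × 4.26 L = 42.600 g
glucose: 38.1 g/L × 4.26 L = 162.306 g

Tris-HCl 174.021 mL; tetracycline 2.191 mL; sodium nitrate 24.708 g; glycerol 42.600 g; glucose 162.306 g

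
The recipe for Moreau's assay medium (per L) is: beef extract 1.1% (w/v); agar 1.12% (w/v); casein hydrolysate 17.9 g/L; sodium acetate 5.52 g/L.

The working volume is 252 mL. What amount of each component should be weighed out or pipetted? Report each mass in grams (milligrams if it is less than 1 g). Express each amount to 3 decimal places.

Working volume: 252 mL = 0.252 L.
beef extract: 1.1% w/v = 11 g/L → 11 × 0.252 L = 2.772 g
agar: 1.12% w/v = 11.2 g/L → 11.2 × 0.252 L = 2.822 g
casein hydrolysate: 17.9 g/L × 0.252 L = 4.511 g
sodium acetate: 5.52 g/L × 0.252 L = 1.391 g

beef extract 2.772 g; agar 2.822 g; casein hydrolysate 4.511 g; sodium acetate 1.391 g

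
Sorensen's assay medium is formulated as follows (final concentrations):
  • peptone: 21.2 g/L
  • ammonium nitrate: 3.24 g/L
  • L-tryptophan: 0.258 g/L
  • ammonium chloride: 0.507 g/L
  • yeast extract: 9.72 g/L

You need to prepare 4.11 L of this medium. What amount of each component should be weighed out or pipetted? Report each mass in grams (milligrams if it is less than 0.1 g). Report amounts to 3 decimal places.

peptone 87.132 g; ammonium nitrate 13.316 g; L-tryptophan 1.060 g; ammonium chloride 2.084 g; yeast extract 39.949 g

Working volume: 4.11 L.
peptone: 21.2 g/L × 4.11 L = 87.132 g
ammonium nitrate: 3.24 g/L × 4.11 L = 13.316 g
L-tryptophan: 0.258 g/L × 4.11 L = 1.060 g
ammonium chloride: 0.507 g/L × 4.11 L = 2.084 g
yeast extract: 9.72 g/L × 4.11 L = 39.949 g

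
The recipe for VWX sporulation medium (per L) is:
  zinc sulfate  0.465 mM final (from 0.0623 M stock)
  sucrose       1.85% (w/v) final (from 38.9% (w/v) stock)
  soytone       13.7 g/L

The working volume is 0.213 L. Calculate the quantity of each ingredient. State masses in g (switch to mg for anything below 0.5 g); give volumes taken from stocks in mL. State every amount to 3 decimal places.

Working volume: 0.213 L.
zinc sulfate: V = C2·V2/C1 = 0.465 mM × 213 mL ÷ 62.3 mM = 1.590 mL
sucrose: dilute stock: 1.85% ÷ 38.9% × 213 mL = 10.130 mL
soytone: 13.7 g/L × 0.213 L = 2.918 g

zinc sulfate 1.590 mL; sucrose 10.130 mL; soytone 2.918 g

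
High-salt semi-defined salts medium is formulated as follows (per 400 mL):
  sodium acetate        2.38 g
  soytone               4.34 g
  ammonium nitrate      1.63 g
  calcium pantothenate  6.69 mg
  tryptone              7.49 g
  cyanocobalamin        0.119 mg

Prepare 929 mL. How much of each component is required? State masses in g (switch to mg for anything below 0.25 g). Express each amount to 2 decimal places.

Scale factor = 929 mL / 400 mL = 2.3225.
sodium acetate: 2.38 g × (929 mL / 400 mL) = 5.53 g
soytone: 4.34 g × (929 mL / 400 mL) = 10.08 g
ammonium nitrate: 1.63 g × (929 mL / 400 mL) = 3.79 g
calcium pantothenate: 6.69 mg × (929 mL / 400 mL) = 15.54 mg
tryptone: 7.49 g × (929 mL / 400 mL) = 17.40 g
cyanocobalamin: 0.119 mg × (929 mL / 400 mL) = 0.28 mg

sodium acetate 5.53 g; soytone 10.08 g; ammonium nitrate 3.79 g; calcium pantothenate 15.54 mg; tryptone 17.40 g; cyanocobalamin 0.28 mg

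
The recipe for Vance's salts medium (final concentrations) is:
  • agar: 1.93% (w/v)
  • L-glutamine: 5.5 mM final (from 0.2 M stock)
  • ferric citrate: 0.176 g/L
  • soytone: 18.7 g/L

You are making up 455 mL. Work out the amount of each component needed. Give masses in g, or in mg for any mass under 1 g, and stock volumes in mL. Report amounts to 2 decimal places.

agar 8.78 g; L-glutamine 12.51 mL; ferric citrate 80.08 mg; soytone 8.51 g

Working volume: 455 mL = 0.455 L.
agar: 1.93 g per 100 mL × 455 mL ÷ 100 = 8.78 g
L-glutamine: V = C2·V2/C1 = 5.5 mM × 455 mL ÷ 200 mM = 12.51 mL
ferric citrate: 0.176 g/L × 0.455 L = 0.08008 g = 80.08 mg
soytone: 18.7 g/L × 0.455 L = 8.51 g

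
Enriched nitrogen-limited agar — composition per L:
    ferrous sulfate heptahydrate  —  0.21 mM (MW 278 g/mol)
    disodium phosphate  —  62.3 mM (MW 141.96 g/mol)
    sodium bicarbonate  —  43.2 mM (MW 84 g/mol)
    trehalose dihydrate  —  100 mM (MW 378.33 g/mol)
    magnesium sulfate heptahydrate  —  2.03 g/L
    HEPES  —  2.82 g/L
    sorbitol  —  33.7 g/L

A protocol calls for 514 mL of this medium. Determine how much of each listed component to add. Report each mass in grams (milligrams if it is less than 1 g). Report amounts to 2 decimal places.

Working volume: 514 mL = 0.514 L.
ferrous sulfate heptahydrate: 0.21 mmol/L × 278 mg/mmol × 0.514 L = 30.01 mg
disodium phosphate: 62.3 mmol/L × 141.96 g/mol × 0.514 L ÷ 1000 = 4.55 g
sodium bicarbonate: 43.2 mmol/L × 84 g/mol × 0.514 L ÷ 1000 = 1.87 g
trehalose dihydrate: 100 mmol/L × 378.33 g/mol × 0.514 L ÷ 1000 = 19.45 g
magnesium sulfate heptahydrate: 2.03 g/L × 0.514 L = 1.04 g
HEPES: 2.82 g/L × 0.514 L = 1.45 g
sorbitol: 33.7 g/L × 0.514 L = 17.32 g

ferrous sulfate heptahydrate 30.01 mg; disodium phosphate 4.55 g; sodium bicarbonate 1.87 g; trehalose dihydrate 19.45 g; magnesium sulfate heptahydrate 1.04 g; HEPES 1.45 g; sorbitol 17.32 g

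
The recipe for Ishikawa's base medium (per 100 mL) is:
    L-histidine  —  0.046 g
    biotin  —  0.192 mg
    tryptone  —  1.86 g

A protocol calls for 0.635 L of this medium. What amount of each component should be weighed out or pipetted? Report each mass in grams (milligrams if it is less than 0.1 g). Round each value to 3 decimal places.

Scale factor = 635 mL / 100 mL = 6.35.
L-histidine: 0.046 g × (635 mL / 100 mL) = 0.292 g
biotin: 0.192 mg × (635 mL / 100 mL) = 1.219 mg
tryptone: 1.86 g × (635 mL / 100 mL) = 11.811 g

L-histidine 0.292 g; biotin 1.219 mg; tryptone 11.811 g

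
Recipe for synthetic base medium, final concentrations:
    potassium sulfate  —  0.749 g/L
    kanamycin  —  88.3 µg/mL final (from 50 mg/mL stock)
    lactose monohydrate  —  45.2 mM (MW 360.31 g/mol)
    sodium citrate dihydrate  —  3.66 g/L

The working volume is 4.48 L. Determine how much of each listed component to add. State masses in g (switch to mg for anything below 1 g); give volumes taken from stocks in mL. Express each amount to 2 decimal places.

potassium sulfate 3.36 g; kanamycin 7.91 mL; lactose monohydrate 72.96 g; sodium citrate dihydrate 16.40 g

Scale factor relative to 1 L: 4.48.
potassium sulfate: 0.749 g/L × 4.48 L = 3.36 g
kanamycin: C1V1 = C2V2 → 88.3 µg/mL × 4480 mL ÷ 50000 µg/mL = 7.91 mL
lactose monohydrate: 45.2 mmol/L × 360.31 g/mol × 4.48 L ÷ 1000 = 72.96 g
sodium citrate dihydrate: 3.66 g/L × 4.48 L = 16.40 g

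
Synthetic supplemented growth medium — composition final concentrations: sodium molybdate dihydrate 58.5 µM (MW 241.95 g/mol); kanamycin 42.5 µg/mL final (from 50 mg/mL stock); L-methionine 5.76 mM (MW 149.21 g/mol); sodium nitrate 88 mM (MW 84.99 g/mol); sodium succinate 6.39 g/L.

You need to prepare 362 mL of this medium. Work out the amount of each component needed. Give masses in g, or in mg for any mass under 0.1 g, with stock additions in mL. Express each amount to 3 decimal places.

sodium molybdate dihydrate 5.124 mg; kanamycin 0.308 mL; L-methionine 0.311 g; sodium nitrate 2.707 g; sodium succinate 2.313 g

Scale factor relative to 1 L: 0.362.
sodium molybdate dihydrate: 58.5 µmol/L × 241.95 g/mol × 0.362 L ÷ 1000 = 5.124 mg
kanamycin: V = C2·V2/C1 = 42.5 µg/mL × 362 mL ÷ 50000 µg/mL = 0.308 mL
L-methionine: 5.76 mmol/L × 149.21 g/mol × 0.362 L ÷ 1000 = 0.311 g
sodium nitrate: 88 mmol/L × 84.99 g/mol × 0.362 L ÷ 1000 = 2.707 g
sodium succinate: 6.39 g/L × 0.362 L = 2.313 g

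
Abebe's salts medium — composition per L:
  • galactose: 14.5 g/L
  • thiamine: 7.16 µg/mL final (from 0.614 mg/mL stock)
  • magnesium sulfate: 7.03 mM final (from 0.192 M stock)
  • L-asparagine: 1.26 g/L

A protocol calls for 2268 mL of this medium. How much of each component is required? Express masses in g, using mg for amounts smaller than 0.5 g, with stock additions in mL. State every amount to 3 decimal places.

galactose 32.886 g; thiamine 26.448 mL; magnesium sulfate 83.042 mL; L-asparagine 2.858 g

Target volume = 2268 mL = 2.268 L.
galactose: 14.5 g/L × 2.268 L = 32.886 g
thiamine: dilute stock: 7.16 µg/mL × 2268 mL ÷ 614 µg/mL = 26.448 mL
magnesium sulfate: C1V1 = C2V2 → 7.03 mM × 2268 mL ÷ 192 mM = 83.042 mL
L-asparagine: 1.26 g/L × 2.268 L = 2.858 g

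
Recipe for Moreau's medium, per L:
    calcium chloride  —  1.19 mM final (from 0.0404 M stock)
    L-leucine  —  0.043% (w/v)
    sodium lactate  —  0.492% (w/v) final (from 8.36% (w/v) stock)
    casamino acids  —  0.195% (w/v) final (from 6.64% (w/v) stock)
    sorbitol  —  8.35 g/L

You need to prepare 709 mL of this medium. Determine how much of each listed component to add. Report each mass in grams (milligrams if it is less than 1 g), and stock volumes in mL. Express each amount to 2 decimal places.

calcium chloride 20.88 mL; L-leucine 304.87 mg; sodium lactate 41.73 mL; casamino acids 20.82 mL; sorbitol 5.92 g

Target volume = 709 mL = 0.709 L.
calcium chloride: V = C2·V2/C1 = 1.19 mM × 709 mL ÷ 40.4 mM = 20.88 mL
L-leucine: 0.043% w/v = 0.43 g/L → 0.43 × 0.709 L = 0.30487 g = 304.87 mg
sodium lactate: dilute stock: 0.492% ÷ 8.36% × 709 mL = 41.73 mL
casamino acids: dilute stock: 0.195% ÷ 6.64% × 709 mL = 20.82 mL
sorbitol: 8.35 g/L × 0.709 L = 5.92 g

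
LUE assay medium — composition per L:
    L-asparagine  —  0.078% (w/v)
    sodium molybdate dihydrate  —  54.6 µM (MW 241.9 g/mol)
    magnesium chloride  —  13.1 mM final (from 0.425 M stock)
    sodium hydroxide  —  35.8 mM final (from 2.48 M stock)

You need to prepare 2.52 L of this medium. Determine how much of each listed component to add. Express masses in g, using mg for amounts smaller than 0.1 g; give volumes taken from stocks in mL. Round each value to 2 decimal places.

Working volume: 2.52 L.
L-asparagine: 0.078 g per 100 mL × 2520 mL ÷ 100 = 1.97 g
sodium molybdate dihydrate: 54.6 µmol/L × 241.9 g/mol × 2.52 L ÷ 1000 = 33.28 mg
magnesium chloride: V = C2·V2/C1 = 13.1 mM × 2520 mL ÷ 425 mM = 77.68 mL
sodium hydroxide: V = C2·V2/C1 = 35.8 mM × 2520 mL ÷ 2480 mM = 36.38 mL

L-asparagine 1.97 g; sodium molybdate dihydrate 33.28 mg; magnesium chloride 77.68 mL; sodium hydroxide 36.38 mL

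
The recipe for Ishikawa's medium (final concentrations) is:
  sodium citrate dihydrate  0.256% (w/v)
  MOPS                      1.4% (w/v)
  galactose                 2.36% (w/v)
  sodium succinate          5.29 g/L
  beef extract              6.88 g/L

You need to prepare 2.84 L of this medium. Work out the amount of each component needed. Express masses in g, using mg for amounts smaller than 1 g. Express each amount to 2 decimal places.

sodium citrate dihydrate 7.27 g; MOPS 39.76 g; galactose 67.02 g; sodium succinate 15.02 g; beef extract 19.54 g

Scale factor relative to 1 L: 2.84.
sodium citrate dihydrate: 0.256% w/v = 2.56 g/L → 2.56 × 2.84 L = 7.27 g
MOPS: 1.4 g per 100 mL × 2840 mL ÷ 100 = 39.76 g
galactose: 2.36 g per 100 mL × 2840 mL ÷ 100 = 67.02 g
sodium succinate: 5.29 g/L × 2.84 L = 15.02 g
beef extract: 6.88 g/L × 2.84 L = 19.54 g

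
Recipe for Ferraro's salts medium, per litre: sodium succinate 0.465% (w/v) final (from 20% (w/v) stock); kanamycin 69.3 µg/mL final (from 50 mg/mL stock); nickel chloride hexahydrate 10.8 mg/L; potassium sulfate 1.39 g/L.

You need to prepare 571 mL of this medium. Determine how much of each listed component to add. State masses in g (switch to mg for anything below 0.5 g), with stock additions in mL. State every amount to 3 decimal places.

Scale factor relative to 1 L: 0.571.
sodium succinate: dilute stock: 0.465% ÷ 20% × 571 mL = 13.276 mL
kanamycin: dilute stock: 69.3 µg/mL × 571 mL ÷ 50000 µg/mL = 0.791 mL
nickel chloride hexahydrate: 10.8 mg/L × 0.571 L = 6.167 mg
potassium sulfate: 1.39 g/L × 0.571 L = 0.794 g

sodium succinate 13.276 mL; kanamycin 0.791 mL; nickel chloride hexahydrate 6.167 mg; potassium sulfate 0.794 g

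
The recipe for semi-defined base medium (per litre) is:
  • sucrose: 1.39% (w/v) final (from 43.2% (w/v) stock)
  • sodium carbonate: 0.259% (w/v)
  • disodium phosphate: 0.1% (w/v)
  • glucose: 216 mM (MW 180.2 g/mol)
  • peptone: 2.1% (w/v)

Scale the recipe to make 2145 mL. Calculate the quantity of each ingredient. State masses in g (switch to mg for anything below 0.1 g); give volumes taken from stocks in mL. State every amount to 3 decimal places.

sucrose 69.017 mL; sodium carbonate 5.556 g; disodium phosphate 2.145 g; glucose 83.490 g; peptone 45.045 g

Target volume = 2145 mL = 2.145 L.
sucrose: C1V1 = C2V2 → 1.39% ÷ 43.2% × 2145 mL = 69.017 mL
sodium carbonate: 0.259% w/v = 2.59 g/L → 2.59 × 2.145 L = 5.556 g
disodium phosphate: 0.1% w/v = 1 g/L → 1 × 2.145 L = 2.145 g
glucose: 216 mmol/L × 180.2 g/mol × 2.145 L ÷ 1000 = 83.490 g
peptone: 2.1 g per 100 mL × 2145 mL ÷ 100 = 45.045 g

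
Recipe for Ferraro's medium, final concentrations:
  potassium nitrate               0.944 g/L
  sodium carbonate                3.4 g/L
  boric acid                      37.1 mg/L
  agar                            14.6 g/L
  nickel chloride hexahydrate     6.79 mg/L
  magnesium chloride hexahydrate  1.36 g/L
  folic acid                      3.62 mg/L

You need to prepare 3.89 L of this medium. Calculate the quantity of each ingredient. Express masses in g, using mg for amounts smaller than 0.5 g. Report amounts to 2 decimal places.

Scale factor relative to 1 L: 3.89.
potassium nitrate: 0.944 g/L × 3.89 L = 3.67 g
sodium carbonate: 3.4 g/L × 3.89 L = 13.23 g
boric acid: 37.1 mg/L × 3.89 L = 144.32 mg
agar: 14.6 g/L × 3.89 L = 56.79 g
nickel chloride hexahydrate: 6.79 mg/L × 3.89 L = 26.41 mg
magnesium chloride hexahydrate: 1.36 g/L × 3.89 L = 5.29 g
folic acid: 3.62 mg/L × 3.89 L = 14.08 mg

potassium nitrate 3.67 g; sodium carbonate 13.23 g; boric acid 144.32 mg; agar 56.79 g; nickel chloride hexahydrate 26.41 mg; magnesium chloride hexahydrate 5.29 g; folic acid 14.08 mg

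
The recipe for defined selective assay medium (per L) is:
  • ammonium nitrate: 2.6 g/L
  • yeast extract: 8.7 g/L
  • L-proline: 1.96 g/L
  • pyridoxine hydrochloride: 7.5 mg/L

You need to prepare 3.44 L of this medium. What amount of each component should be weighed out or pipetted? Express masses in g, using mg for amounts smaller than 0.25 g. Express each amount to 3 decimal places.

ammonium nitrate 8.944 g; yeast extract 29.928 g; L-proline 6.742 g; pyridoxine hydrochloride 25.800 mg

Scale factor relative to 1 L: 3.44.
ammonium nitrate: 2.6 g/L × 3.44 L = 8.944 g
yeast extract: 8.7 g/L × 3.44 L = 29.928 g
L-proline: 1.96 g/L × 3.44 L = 6.742 g
pyridoxine hydrochloride: 7.5 mg/L × 3.44 L = 25.800 mg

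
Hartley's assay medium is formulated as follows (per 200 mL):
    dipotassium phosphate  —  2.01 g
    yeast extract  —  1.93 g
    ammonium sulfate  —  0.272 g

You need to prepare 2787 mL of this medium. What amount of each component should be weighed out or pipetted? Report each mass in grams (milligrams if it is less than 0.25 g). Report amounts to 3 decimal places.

Scale factor = 2787 mL / 200 mL = 13.935.
dipotassium phosphate: 2.01 g × (2787 mL / 200 mL) = 28.009 g
yeast extract: 1.93 g × (2787 mL / 200 mL) = 26.895 g
ammonium sulfate: 0.272 g × (2787 mL / 200 mL) = 3.790 g

dipotassium phosphate 28.009 g; yeast extract 26.895 g; ammonium sulfate 3.790 g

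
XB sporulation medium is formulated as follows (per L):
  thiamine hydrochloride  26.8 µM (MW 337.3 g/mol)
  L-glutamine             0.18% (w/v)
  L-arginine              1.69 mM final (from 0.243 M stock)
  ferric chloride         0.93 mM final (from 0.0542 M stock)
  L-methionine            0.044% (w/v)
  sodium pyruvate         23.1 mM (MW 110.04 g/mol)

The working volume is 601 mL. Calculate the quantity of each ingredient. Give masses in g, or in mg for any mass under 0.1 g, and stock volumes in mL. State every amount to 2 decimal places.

thiamine hydrochloride 5.43 mg; L-glutamine 1.08 g; L-arginine 4.18 mL; ferric chloride 10.31 mL; L-methionine 0.26 g; sodium pyruvate 1.53 g

Working volume: 601 mL = 0.601 L.
thiamine hydrochloride: 26.8 µmol/L × 337.3 g/mol × 0.601 L ÷ 1000 = 5.43 mg
L-glutamine: 0.18 g per 100 mL × 601 mL ÷ 100 = 1.08 g
L-arginine: dilute stock: 1.69 mM × 601 mL ÷ 243 mM = 4.18 mL
ferric chloride: dilute stock: 0.93 mM × 601 mL ÷ 54.2 mM = 10.31 mL
L-methionine: 0.044 g per 100 mL × 601 mL ÷ 100 = 0.26 g
sodium pyruvate: 23.1 mmol/L × 110.04 g/mol × 0.601 L ÷ 1000 = 1.53 g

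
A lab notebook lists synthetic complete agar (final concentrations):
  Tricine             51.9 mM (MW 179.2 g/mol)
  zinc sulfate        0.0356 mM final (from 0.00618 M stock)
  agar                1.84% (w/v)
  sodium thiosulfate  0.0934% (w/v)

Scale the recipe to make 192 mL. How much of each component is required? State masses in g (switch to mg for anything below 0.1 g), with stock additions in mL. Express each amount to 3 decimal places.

Tricine 1.786 g; zinc sulfate 1.106 mL; agar 3.533 g; sodium thiosulfate 0.179 g

Target volume = 192 mL = 0.192 L.
Tricine: 51.9 mmol/L × 179.2 g/mol × 0.192 L ÷ 1000 = 1.786 g
zinc sulfate: dilute stock: 0.0356 mM × 192 mL ÷ 6.18 mM = 1.106 mL
agar: 1.84% w/v = 18.4 g/L → 18.4 × 0.192 L = 3.533 g
sodium thiosulfate: 0.0934% w/v = 0.934 g/L → 0.934 × 0.192 L = 0.179 g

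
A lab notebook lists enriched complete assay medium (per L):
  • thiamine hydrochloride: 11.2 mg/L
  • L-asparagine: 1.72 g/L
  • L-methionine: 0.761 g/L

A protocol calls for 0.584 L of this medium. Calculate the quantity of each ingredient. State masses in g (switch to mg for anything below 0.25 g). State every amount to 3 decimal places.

thiamine hydrochloride 6.541 mg; L-asparagine 1.004 g; L-methionine 0.444 g

Scale factor relative to 1 L: 0.584.
thiamine hydrochloride: 11.2 mg/L × 0.584 L = 6.541 mg
L-asparagine: 1.72 g/L × 0.584 L = 1.004 g
L-methionine: 0.761 g/L × 0.584 L = 0.444 g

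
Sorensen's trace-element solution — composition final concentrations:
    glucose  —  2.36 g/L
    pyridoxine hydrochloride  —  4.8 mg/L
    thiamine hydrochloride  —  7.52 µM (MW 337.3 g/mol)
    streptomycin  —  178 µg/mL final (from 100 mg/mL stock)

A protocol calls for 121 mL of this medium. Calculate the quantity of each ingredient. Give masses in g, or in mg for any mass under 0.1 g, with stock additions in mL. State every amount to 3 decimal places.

Target volume = 121 mL = 0.121 L.
glucose: 2.36 g/L × 0.121 L = 0.286 g
pyridoxine hydrochloride: 4.8 mg/L × 0.121 L = 0.581 mg
thiamine hydrochloride: 7.52 µmol/L × 337.3 g/mol × 0.121 L ÷ 1000 = 0.307 mg
streptomycin: dilute stock: 178 µg/mL × 121 mL ÷ 100000 µg/mL = 0.215 mL

glucose 0.286 g; pyridoxine hydrochloride 0.581 mg; thiamine hydrochloride 0.307 mg; streptomycin 0.215 mL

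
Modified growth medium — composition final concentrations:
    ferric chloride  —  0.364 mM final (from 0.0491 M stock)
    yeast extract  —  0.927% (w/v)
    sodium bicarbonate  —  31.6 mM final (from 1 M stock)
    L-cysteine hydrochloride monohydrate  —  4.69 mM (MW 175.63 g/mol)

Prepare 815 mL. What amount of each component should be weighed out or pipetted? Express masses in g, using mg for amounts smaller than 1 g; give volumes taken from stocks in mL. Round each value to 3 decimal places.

ferric chloride 6.042 mL; yeast extract 7.555 g; sodium bicarbonate 25.754 mL; L-cysteine hydrochloride monohydrate 671.319 mg

Target volume = 815 mL = 0.815 L.
ferric chloride: C1V1 = C2V2 → 0.364 mM × 815 mL ÷ 49.1 mM = 6.042 mL
yeast extract: 0.927% w/v = 9.27 g/L → 9.27 × 0.815 L = 7.555 g
sodium bicarbonate: C1V1 = C2V2 → 31.6 mM × 815 mL ÷ 1000 mM = 25.754 mL
L-cysteine hydrochloride monohydrate: 4.69 mmol/L × 175.63 mg/mmol × 0.815 L = 671.319 mg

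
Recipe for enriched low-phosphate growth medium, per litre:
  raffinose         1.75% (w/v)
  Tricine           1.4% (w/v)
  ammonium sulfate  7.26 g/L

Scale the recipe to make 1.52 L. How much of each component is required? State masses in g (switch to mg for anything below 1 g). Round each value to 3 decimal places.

raffinose 26.600 g; Tricine 21.280 g; ammonium sulfate 11.035 g

Scale factor relative to 1 L: 1.52.
raffinose: 1.75 g per 100 mL × 1520 mL ÷ 100 = 26.600 g
Tricine: 1.4% w/v = 14 g/L → 14 × 1.52 L = 21.280 g
ammonium sulfate: 7.26 g/L × 1.52 L = 11.035 g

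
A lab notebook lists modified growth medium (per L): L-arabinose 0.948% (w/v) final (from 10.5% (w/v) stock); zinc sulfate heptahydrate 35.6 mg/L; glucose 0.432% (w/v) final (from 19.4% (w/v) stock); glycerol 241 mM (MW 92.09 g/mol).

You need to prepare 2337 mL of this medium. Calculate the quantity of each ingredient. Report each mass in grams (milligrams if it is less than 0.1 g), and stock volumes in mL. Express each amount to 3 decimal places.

L-arabinose 210.998 mL; zinc sulfate heptahydrate 83.197 mg; glucose 52.040 mL; glycerol 51.867 g

Working volume: 2337 mL = 2.337 L.
L-arabinose: V = C2·V2/C1 = 0.948% ÷ 10.5% × 2337 mL = 210.998 mL
zinc sulfate heptahydrate: 35.6 mg/L × 2.337 L = 83.197 mg
glucose: C1V1 = C2V2 → 0.432% ÷ 19.4% × 2337 mL = 52.040 mL
glycerol: 241 mmol/L × 92.09 g/mol × 2.337 L ÷ 1000 = 51.867 g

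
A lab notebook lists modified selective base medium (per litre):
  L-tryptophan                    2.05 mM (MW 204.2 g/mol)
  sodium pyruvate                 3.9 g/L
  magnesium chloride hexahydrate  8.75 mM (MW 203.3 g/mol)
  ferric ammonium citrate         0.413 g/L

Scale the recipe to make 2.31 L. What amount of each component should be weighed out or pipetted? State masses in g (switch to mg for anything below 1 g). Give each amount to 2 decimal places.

Working volume: 2.31 L.
L-tryptophan: 2.05 mmol/L × 204.2 mg/mmol × 2.31 L = 966.99 mg
sodium pyruvate: 3.9 g/L × 2.31 L = 9.01 g
magnesium chloride hexahydrate: 8.75 mmol/L × 203.3 g/mol × 2.31 L ÷ 1000 = 4.11 g
ferric ammonium citrate: 0.413 g/L × 2.31 L = 0.95403 g = 954.03 mg

L-tryptophan 966.99 mg; sodium pyruvate 9.01 g; magnesium chloride hexahydrate 4.11 g; ferric ammonium citrate 954.03 mg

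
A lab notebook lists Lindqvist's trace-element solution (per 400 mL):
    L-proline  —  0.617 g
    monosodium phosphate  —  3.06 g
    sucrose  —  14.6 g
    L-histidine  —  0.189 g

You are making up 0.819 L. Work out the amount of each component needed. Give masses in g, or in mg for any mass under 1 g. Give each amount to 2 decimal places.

Scale factor = 819 mL / 400 mL = 2.0475.
L-proline: 0.617 g × (819 mL / 400 mL) = 1.26 g
monosodium phosphate: 3.06 g × (819 mL / 400 mL) = 6.27 g
sucrose: 14.6 g × (819 mL / 400 mL) = 29.89 g
L-histidine: 0.189 g × (819 mL / 400 mL) = 0.386977 g = 386.98 mg

L-proline 1.26 g; monosodium phosphate 6.27 g; sucrose 29.89 g; L-histidine 386.98 mg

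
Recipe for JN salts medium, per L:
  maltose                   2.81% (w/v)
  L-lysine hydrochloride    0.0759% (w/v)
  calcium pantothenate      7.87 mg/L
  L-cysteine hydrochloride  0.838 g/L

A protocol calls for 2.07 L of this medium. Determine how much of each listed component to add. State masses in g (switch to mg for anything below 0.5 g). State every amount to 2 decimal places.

Scale factor relative to 1 L: 2.07.
maltose: 2.81% w/v = 28.1 g/L → 28.1 × 2.07 L = 58.17 g
L-lysine hydrochloride: 0.0759% w/v = 0.759 g/L → 0.759 × 2.07 L = 1.57 g
calcium pantothenate: 7.87 mg/L × 2.07 L = 16.29 mg
L-cysteine hydrochloride: 0.838 g/L × 2.07 L = 1.73 g

maltose 58.17 g; L-lysine hydrochloride 1.57 g; calcium pantothenate 16.29 mg; L-cysteine hydrochloride 1.73 g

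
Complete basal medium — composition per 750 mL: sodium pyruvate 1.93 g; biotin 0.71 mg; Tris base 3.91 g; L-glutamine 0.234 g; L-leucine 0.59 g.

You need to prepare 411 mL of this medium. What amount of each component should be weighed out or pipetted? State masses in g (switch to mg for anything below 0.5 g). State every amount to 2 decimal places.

Ratio of target to recipe volume: 411 / 750 = 0.548.
sodium pyruvate: 1.93 g × (411 mL / 750 mL) = 1.06 g
biotin: 0.71 mg × (411 mL / 750 mL) = 0.39 mg
Tris base: 3.91 g × (411 mL / 750 mL) = 2.14 g
L-glutamine: 0.234 g × (411 mL / 750 mL) = 0.128232 g = 128.23 mg
L-leucine: 0.59 g × (411 mL / 750 mL) = 0.32332 g = 323.32 mg

sodium pyruvate 1.06 g; biotin 0.39 mg; Tris base 2.14 g; L-glutamine 128.23 mg; L-leucine 323.32 mg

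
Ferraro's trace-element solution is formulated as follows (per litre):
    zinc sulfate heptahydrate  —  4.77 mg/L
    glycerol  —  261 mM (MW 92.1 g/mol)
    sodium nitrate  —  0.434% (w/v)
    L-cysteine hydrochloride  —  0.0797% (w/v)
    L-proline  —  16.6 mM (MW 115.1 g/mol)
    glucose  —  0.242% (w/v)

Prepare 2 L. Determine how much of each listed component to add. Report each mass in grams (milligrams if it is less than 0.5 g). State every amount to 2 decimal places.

zinc sulfate heptahydrate 9.54 mg; glycerol 48.08 g; sodium nitrate 8.68 g; L-cysteine hydrochloride 1.59 g; L-proline 3.82 g; glucose 4.84 g

Scale factor relative to 1 L: 2.
zinc sulfate heptahydrate: 4.77 mg/L × 2 L = 9.54 mg
glycerol: 261 mmol/L × 92.1 g/mol × 2 L ÷ 1000 = 48.08 g
sodium nitrate: 0.434 g per 100 mL × 2000 mL ÷ 100 = 8.68 g
L-cysteine hydrochloride: 0.0797 g per 100 mL × 2000 mL ÷ 100 = 1.59 g
L-proline: 16.6 mmol/L × 115.1 g/mol × 2 L ÷ 1000 = 3.82 g
glucose: 0.242 g per 100 mL × 2000 mL ÷ 100 = 4.84 g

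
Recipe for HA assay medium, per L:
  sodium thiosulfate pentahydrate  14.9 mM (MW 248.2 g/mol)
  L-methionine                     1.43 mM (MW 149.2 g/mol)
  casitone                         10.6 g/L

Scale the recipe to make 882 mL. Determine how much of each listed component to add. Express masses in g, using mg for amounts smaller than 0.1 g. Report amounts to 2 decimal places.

sodium thiosulfate pentahydrate 3.26 g; L-methionine 0.19 g; casitone 9.35 g

Working volume: 882 mL = 0.882 L.
sodium thiosulfate pentahydrate: 14.9 mmol/L × 248.2 g/mol × 0.882 L ÷ 1000 = 3.26 g
L-methionine: 1.43 mmol/L × 149.2 g/mol × 0.882 L ÷ 1000 = 0.19 g
casitone: 10.6 g/L × 0.882 L = 9.35 g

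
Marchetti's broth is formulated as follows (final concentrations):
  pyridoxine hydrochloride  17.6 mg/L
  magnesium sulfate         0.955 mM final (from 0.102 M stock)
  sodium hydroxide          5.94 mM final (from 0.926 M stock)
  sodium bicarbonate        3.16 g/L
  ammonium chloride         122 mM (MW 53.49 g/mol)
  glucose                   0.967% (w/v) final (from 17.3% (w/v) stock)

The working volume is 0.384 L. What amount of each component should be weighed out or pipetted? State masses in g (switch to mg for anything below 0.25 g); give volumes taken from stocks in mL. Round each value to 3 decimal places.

pyridoxine hydrochloride 6.758 mg; magnesium sulfate 3.595 mL; sodium hydroxide 2.463 mL; sodium bicarbonate 1.213 g; ammonium chloride 2.506 g; glucose 21.464 mL

Scale factor relative to 1 L: 0.384.
pyridoxine hydrochloride: 17.6 mg/L × 0.384 L = 6.758 mg
magnesium sulfate: C1V1 = C2V2 → 0.955 mM × 384 mL ÷ 102 mM = 3.595 mL
sodium hydroxide: V = C2·V2/C1 = 5.94 mM × 384 mL ÷ 926 mM = 2.463 mL
sodium bicarbonate: 3.16 g/L × 0.384 L = 1.213 g
ammonium chloride: 122 mmol/L × 53.49 g/mol × 0.384 L ÷ 1000 = 2.506 g
glucose: dilute stock: 0.967% ÷ 17.3% × 384 mL = 21.464 mL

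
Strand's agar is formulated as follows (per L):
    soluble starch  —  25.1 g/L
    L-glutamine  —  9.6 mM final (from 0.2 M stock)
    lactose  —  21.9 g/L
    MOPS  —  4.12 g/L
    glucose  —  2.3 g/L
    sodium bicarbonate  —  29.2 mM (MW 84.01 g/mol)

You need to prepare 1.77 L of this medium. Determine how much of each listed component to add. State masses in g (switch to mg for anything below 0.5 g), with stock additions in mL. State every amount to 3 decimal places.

Working volume: 1.77 L.
soluble starch: 25.1 g/L × 1.77 L = 44.427 g
L-glutamine: dilute stock: 9.6 mM × 1770 mL ÷ 200 mM = 84.960 mL
lactose: 21.9 g/L × 1.77 L = 38.763 g
MOPS: 4.12 g/L × 1.77 L = 7.292 g
glucose: 2.3 g/L × 1.77 L = 4.071 g
sodium bicarbonate: 29.2 mmol/L × 84.01 g/mol × 1.77 L ÷ 1000 = 4.342 g

soluble starch 44.427 g; L-glutamine 84.960 mL; lactose 38.763 g; MOPS 7.292 g; glucose 4.071 g; sodium bicarbonate 4.342 g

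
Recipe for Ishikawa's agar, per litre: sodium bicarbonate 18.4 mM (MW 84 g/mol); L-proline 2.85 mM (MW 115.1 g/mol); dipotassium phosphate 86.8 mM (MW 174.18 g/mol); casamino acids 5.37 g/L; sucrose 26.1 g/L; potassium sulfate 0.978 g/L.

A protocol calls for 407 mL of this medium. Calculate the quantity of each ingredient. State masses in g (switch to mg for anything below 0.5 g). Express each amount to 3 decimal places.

sodium bicarbonate 0.629 g; L-proline 133.510 mg; dipotassium phosphate 6.153 g; casamino acids 2.186 g; sucrose 10.623 g; potassium sulfate 398.046 mg

Working volume: 407 mL = 0.407 L.
sodium bicarbonate: 18.4 mmol/L × 84 g/mol × 0.407 L ÷ 1000 = 0.629 g
L-proline: 2.85 mmol/L × 115.1 mg/mmol × 0.407 L = 133.510 mg
dipotassium phosphate: 86.8 mmol/L × 174.18 g/mol × 0.407 L ÷ 1000 = 6.153 g
casamino acids: 5.37 g/L × 0.407 L = 2.186 g
sucrose: 26.1 g/L × 0.407 L = 10.623 g
potassium sulfate: 0.978 g/L × 0.407 L = 0.398046 g = 398.046 mg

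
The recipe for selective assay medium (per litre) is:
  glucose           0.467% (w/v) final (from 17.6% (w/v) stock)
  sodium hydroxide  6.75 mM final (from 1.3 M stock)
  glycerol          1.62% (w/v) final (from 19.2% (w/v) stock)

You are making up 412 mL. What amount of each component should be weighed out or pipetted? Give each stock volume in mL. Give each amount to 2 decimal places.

glucose 10.93 mL; sodium hydroxide 2.14 mL; glycerol 34.76 mL

Working volume: 412 mL = 0.412 L.
glucose: dilute stock: 0.467% ÷ 17.6% × 412 mL = 10.93 mL
sodium hydroxide: C1V1 = C2V2 → 6.75 mM × 412 mL ÷ 1300 mM = 2.14 mL
glycerol: dilute stock: 1.62% ÷ 19.2% × 412 mL = 34.76 mL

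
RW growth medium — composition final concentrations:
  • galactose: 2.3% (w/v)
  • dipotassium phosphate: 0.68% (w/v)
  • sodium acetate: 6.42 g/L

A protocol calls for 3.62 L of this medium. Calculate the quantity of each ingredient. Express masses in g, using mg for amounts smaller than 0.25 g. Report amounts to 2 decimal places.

galactose 83.26 g; dipotassium phosphate 24.62 g; sodium acetate 23.24 g

Working volume: 3.62 L.
galactose: 2.3% w/v = 23 g/L → 23 × 3.62 L = 83.26 g
dipotassium phosphate: 0.68% w/v = 6.8 g/L → 6.8 × 3.62 L = 24.62 g
sodium acetate: 6.42 g/L × 3.62 L = 23.24 g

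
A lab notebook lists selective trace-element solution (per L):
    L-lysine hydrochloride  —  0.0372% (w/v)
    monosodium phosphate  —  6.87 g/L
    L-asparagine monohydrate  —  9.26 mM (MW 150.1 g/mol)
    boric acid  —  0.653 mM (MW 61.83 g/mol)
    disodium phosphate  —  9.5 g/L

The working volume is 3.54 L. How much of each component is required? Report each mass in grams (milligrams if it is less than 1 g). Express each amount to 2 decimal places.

Scale factor relative to 1 L: 3.54.
L-lysine hydrochloride: 0.0372% w/v = 0.372 g/L → 0.372 × 3.54 L = 1.32 g
monosodium phosphate: 6.87 g/L × 3.54 L = 24.32 g
L-asparagine monohydrate: 9.26 mmol/L × 150.1 g/mol × 3.54 L ÷ 1000 = 4.92 g
boric acid: 0.653 mmol/L × 61.83 mg/mmol × 3.54 L = 142.93 mg
disodium phosphate: 9.5 g/L × 3.54 L = 33.63 g

L-lysine hydrochloride 1.32 g; monosodium phosphate 24.32 g; L-asparagine monohydrate 4.92 g; boric acid 142.93 mg; disodium phosphate 33.63 g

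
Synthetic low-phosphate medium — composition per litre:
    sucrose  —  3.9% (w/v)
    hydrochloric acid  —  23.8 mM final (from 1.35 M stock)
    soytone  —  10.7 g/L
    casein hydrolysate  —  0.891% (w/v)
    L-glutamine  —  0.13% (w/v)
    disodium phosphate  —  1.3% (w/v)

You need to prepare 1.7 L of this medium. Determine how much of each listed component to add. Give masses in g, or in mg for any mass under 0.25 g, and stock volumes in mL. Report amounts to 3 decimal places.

Scale factor relative to 1 L: 1.7.
sucrose: 3.9 g per 100 mL × 1700 mL ÷ 100 = 66.300 g
hydrochloric acid: dilute stock: 23.8 mM × 1700 mL ÷ 1350 mM = 29.970 mL
soytone: 10.7 g/L × 1.7 L = 18.190 g
casein hydrolysate: 0.891% w/v = 8.91 g/L → 8.91 × 1.7 L = 15.147 g
L-glutamine: 0.13% w/v = 1.3 g/L → 1.3 × 1.7 L = 2.210 g
disodium phosphate: 1.3% w/v = 13 g/L → 13 × 1.7 L = 22.100 g

sucrose 66.300 g; hydrochloric acid 29.970 mL; soytone 18.190 g; casein hydrolysate 15.147 g; L-glutamine 2.210 g; disodium phosphate 22.100 g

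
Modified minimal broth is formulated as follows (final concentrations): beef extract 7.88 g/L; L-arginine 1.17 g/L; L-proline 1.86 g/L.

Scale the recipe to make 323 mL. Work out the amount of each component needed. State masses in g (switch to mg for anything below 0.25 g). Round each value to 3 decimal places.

Scale factor relative to 1 L: 0.323.
beef extract: 7.88 g/L × 0.323 L = 2.545 g
L-arginine: 1.17 g/L × 0.323 L = 0.378 g
L-proline: 1.86 g/L × 0.323 L = 0.601 g

beef extract 2.545 g; L-arginine 0.378 g; L-proline 0.601 g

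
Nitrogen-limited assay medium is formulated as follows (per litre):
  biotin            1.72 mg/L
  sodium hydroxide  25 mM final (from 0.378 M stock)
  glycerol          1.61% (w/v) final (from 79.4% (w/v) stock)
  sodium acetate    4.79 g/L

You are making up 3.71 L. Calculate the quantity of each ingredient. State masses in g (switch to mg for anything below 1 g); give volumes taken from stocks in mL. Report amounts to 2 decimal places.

Working volume: 3.71 L.
biotin: 1.72 mg/L × 3.71 L = 6.38 mg
sodium hydroxide: V = C2·V2/C1 = 25 mM × 3710 mL ÷ 378 mM = 245.37 mL
glycerol: C1V1 = C2V2 → 1.61% ÷ 79.4% × 3710 mL = 75.23 mL
sodium acetate: 4.79 g/L × 3.71 L = 17.77 g

biotin 6.38 mg; sodium hydroxide 245.37 mL; glycerol 75.23 mL; sodium acetate 17.77 g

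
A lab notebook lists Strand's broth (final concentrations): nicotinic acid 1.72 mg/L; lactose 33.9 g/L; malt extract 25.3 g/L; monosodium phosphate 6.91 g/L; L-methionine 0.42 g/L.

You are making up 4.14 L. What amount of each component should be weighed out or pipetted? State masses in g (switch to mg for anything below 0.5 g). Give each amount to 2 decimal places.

Scale factor relative to 1 L: 4.14.
nicotinic acid: 1.72 mg/L × 4.14 L = 7.12 mg
lactose: 33.9 g/L × 4.14 L = 140.35 g
malt extract: 25.3 g/L × 4.14 L = 104.74 g
monosodium phosphate: 6.91 g/L × 4.14 L = 28.61 g
L-methionine: 0.42 g/L × 4.14 L = 1.74 g

nicotinic acid 7.12 mg; lactose 140.35 g; malt extract 104.74 g; monosodium phosphate 28.61 g; L-methionine 1.74 g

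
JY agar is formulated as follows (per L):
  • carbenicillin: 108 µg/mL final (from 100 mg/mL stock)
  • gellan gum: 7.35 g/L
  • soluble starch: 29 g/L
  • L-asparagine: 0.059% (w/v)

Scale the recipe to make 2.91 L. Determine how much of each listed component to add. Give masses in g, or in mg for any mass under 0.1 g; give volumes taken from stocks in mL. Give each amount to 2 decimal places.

carbenicillin 3.14 mL; gellan gum 21.39 g; soluble starch 84.39 g; L-asparagine 1.72 g

Working volume: 2.91 L.
carbenicillin: V = C2·V2/C1 = 108 µg/mL × 2910 mL ÷ 100000 µg/mL = 3.14 mL
gellan gum: 7.35 g/L × 2.91 L = 21.39 g
soluble starch: 29 g/L × 2.91 L = 84.39 g
L-asparagine: 0.059% w/v = 0.59 g/L → 0.59 × 2.91 L = 1.72 g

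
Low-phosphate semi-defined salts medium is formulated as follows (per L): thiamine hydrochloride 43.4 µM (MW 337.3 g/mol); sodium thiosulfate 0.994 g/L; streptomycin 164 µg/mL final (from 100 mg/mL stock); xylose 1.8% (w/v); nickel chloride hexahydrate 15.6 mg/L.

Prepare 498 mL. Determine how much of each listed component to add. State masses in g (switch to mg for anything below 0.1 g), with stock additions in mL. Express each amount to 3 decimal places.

thiamine hydrochloride 7.290 mg; sodium thiosulfate 0.495 g; streptomycin 0.817 mL; xylose 8.964 g; nickel chloride hexahydrate 7.769 mg

Scale factor relative to 1 L: 0.498.
thiamine hydrochloride: 43.4 µmol/L × 337.3 g/mol × 0.498 L ÷ 1000 = 7.290 mg
sodium thiosulfate: 0.994 g/L × 0.498 L = 0.495 g
streptomycin: C1V1 = C2V2 → 164 µg/mL × 498 mL ÷ 100000 µg/mL = 0.817 mL
xylose: 1.8% w/v = 18 g/L → 18 × 0.498 L = 8.964 g
nickel chloride hexahydrate: 15.6 mg/L × 0.498 L = 7.769 mg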